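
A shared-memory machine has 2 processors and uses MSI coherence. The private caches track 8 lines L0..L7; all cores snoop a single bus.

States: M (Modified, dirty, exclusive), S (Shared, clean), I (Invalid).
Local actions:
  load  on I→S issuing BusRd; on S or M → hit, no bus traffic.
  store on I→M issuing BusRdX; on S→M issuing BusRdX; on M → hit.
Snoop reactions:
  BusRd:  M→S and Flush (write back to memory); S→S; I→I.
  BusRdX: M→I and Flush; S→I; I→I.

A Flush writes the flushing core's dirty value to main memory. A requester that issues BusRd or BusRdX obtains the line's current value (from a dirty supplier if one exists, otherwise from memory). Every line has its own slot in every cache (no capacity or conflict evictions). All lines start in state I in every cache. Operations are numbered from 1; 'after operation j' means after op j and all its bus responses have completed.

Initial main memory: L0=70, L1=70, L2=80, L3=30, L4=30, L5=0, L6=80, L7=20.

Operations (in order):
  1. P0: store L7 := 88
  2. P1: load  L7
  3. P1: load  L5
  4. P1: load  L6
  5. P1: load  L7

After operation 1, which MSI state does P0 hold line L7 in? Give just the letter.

  op1 P0: store L7 := 88 → M/I on L7; bus BusRdX; mem=20
  op2 P1: load  L7 → S/S on L7; bus BusRd Flush; mem=88
  op3 P1: load  L5 → I/S on L5; bus BusRd; mem=0
  op4 P1: load  L6 → I/S on L6; bus BusRd; mem=80
  op5 P1: load  L7 → S/S on L7; bus (none); mem=88

state = M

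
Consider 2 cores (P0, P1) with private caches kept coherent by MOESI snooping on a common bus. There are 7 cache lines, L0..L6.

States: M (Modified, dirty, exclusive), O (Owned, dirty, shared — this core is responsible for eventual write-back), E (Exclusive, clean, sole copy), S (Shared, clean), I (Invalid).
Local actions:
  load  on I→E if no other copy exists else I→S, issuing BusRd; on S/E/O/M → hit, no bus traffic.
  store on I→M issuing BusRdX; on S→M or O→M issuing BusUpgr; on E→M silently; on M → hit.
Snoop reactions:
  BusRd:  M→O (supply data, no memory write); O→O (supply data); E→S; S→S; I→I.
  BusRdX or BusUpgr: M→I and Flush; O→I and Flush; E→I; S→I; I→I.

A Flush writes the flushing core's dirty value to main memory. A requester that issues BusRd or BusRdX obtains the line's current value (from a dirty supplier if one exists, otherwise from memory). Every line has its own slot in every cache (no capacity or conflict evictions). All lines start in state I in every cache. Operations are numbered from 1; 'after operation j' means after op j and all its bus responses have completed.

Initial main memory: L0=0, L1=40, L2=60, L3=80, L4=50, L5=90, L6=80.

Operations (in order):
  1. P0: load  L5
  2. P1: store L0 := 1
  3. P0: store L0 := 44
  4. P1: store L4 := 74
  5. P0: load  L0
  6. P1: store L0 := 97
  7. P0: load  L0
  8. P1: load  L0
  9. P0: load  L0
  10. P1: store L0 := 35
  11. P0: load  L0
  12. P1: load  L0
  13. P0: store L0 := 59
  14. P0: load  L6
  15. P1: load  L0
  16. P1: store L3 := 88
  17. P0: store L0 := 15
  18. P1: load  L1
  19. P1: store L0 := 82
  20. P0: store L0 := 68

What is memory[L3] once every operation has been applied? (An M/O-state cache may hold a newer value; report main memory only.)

step 1: P0: load  L5  ⟶  EI  (L5)  txn=BusRd  M[L5]=90
step 2: P1: store L0 := 1  ⟶  IM  (L0)  txn=BusRdX  M[L0]=0
step 3: P0: store L0 := 44  ⟶  MI  (L0)  txn=BusRdX+Flush  M[L0]=1
step 4: P1: store L4 := 74  ⟶  IM  (L4)  txn=BusRdX  M[L4]=50
step 5: P0: load  L0  ⟶  MI  (L0)  txn=∅  M[L0]=1
step 6: P1: store L0 := 97  ⟶  IM  (L0)  txn=BusRdX+Flush  M[L0]=44
step 7: P0: load  L0  ⟶  SO  (L0)  txn=BusRd  M[L0]=44
step 8: P1: load  L0  ⟶  SO  (L0)  txn=∅  M[L0]=44
step 9: P0: load  L0  ⟶  SO  (L0)  txn=∅  M[L0]=44
step 10: P1: store L0 := 35  ⟶  IM  (L0)  txn=BusUpgr  M[L0]=44
step 11: P0: load  L0  ⟶  SO  (L0)  txn=BusRd  M[L0]=44
step 12: P1: load  L0  ⟶  SO  (L0)  txn=∅  M[L0]=44
step 13: P0: store L0 := 59  ⟶  MI  (L0)  txn=BusUpgr+Flush  M[L0]=35
step 14: P0: load  L6  ⟶  EI  (L6)  txn=BusRd  M[L6]=80
step 15: P1: load  L0  ⟶  OS  (L0)  txn=BusRd  M[L0]=35
step 16: P1: store L3 := 88  ⟶  IM  (L3)  txn=BusRdX  M[L3]=80
step 17: P0: store L0 := 15  ⟶  MI  (L0)  txn=BusUpgr  M[L0]=35
step 18: P1: load  L1  ⟶  IE  (L1)  txn=BusRd  M[L1]=40
step 19: P1: store L0 := 82  ⟶  IM  (L0)  txn=BusRdX+Flush  M[L0]=15
step 20: P0: store L0 := 68  ⟶  MI  (L0)  txn=BusRdX+Flush  M[L0]=82

memory[L3] = 80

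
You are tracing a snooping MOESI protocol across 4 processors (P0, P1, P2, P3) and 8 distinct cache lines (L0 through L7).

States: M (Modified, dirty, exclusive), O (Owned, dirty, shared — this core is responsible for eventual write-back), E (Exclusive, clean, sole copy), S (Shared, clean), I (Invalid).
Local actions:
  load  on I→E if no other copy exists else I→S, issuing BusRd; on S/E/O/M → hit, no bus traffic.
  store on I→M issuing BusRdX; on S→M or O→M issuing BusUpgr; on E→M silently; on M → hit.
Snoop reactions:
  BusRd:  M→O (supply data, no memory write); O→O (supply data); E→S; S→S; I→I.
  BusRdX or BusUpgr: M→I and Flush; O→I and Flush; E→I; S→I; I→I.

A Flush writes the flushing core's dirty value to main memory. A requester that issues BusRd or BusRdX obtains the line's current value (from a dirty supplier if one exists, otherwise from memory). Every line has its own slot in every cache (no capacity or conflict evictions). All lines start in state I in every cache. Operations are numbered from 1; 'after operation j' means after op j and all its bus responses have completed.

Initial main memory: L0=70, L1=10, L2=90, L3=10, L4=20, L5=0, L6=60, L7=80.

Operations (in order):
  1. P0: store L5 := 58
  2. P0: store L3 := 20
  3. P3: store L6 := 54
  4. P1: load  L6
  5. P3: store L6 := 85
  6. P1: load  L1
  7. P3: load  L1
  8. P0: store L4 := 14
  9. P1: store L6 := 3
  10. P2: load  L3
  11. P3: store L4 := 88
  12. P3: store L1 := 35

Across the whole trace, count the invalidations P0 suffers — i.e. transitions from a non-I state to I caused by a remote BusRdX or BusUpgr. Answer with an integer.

invalidations = 1

step 1: P0: store L5 := 58  ⟶  MIII  (L5)  txn=BusRdX  M[L5]=0
step 2: P0: store L3 := 20  ⟶  MIII  (L3)  txn=BusRdX  M[L3]=10
step 3: P3: store L6 := 54  ⟶  IIIM  (L6)  txn=BusRdX  M[L6]=60
step 4: P1: load  L6  ⟶  ISIO  (L6)  txn=BusRd  M[L6]=60
step 5: P3: store L6 := 85  ⟶  IIIM  (L6)  txn=BusUpgr  M[L6]=60
step 6: P1: load  L1  ⟶  IEII  (L1)  txn=BusRd  M[L1]=10
step 7: P3: load  L1  ⟶  ISIS  (L1)  txn=BusRd  M[L1]=10
step 8: P0: store L4 := 14  ⟶  MIII  (L4)  txn=BusRdX  M[L4]=20
step 9: P1: store L6 := 3  ⟶  IMII  (L6)  txn=BusRdX+Flush  M[L6]=85
step 10: P2: load  L3  ⟶  OISI  (L3)  txn=BusRd  M[L3]=10
step 11: P3: store L4 := 88  ⟶  IIIM  (L4)  txn=BusRdX+Flush  M[L4]=14
step 12: P3: store L1 := 35  ⟶  IIIM  (L1)  txn=BusUpgr  M[L1]=10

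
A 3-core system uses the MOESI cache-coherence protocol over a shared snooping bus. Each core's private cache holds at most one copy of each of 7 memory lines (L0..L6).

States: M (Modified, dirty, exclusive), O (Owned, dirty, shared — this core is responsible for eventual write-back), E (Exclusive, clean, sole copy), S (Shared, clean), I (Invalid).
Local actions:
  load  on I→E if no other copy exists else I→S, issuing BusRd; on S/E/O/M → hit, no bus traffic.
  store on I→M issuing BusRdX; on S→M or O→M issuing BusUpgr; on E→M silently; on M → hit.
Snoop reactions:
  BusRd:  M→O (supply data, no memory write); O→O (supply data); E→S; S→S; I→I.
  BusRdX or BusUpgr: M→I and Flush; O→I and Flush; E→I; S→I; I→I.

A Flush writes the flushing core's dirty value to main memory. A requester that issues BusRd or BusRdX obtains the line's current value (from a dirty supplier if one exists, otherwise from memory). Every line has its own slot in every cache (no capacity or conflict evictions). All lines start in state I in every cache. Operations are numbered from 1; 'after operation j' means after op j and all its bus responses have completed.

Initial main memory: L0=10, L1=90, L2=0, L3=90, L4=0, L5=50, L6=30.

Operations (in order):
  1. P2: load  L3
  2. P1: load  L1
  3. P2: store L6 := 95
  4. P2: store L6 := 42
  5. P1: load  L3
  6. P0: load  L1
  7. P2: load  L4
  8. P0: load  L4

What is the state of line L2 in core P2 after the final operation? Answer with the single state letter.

state = I

  op1 P2: load  L3 → I/I/E on L3; bus BusRd; mem=90
  op2 P1: load  L1 → I/E/I on L1; bus BusRd; mem=90
  op3 P2: store L6 := 95 → I/I/M on L6; bus BusRdX; mem=30
  op4 P2: store L6 := 42 → I/I/M on L6; bus (none); mem=30
  op5 P1: load  L3 → I/S/S on L3; bus BusRd; mem=90
  op6 P0: load  L1 → S/S/I on L1; bus BusRd; mem=90
  op7 P2: load  L4 → I/I/E on L4; bus BusRd; mem=0
  op8 P0: load  L4 → S/I/S on L4; bus BusRd; mem=0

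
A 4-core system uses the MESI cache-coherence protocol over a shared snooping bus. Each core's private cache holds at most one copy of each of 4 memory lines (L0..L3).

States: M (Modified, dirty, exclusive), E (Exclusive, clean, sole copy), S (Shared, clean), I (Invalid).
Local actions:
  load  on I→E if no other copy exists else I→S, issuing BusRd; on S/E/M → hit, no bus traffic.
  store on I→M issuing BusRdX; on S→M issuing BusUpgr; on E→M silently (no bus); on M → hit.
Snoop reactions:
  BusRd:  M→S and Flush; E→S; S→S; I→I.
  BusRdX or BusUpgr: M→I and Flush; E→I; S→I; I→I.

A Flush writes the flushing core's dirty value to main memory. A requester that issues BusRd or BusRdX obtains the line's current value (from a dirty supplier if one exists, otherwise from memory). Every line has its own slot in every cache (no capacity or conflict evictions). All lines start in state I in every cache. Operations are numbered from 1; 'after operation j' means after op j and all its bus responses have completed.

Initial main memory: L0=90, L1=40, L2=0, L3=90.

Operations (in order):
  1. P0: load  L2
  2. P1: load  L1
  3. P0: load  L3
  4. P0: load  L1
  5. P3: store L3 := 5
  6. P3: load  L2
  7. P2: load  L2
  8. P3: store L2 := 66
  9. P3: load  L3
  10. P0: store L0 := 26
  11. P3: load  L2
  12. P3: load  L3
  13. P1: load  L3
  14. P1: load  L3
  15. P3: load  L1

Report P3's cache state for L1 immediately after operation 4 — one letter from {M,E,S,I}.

step 1: P0: load  L2  ⟶  EIII  (L2)  txn=BusRd  M[L2]=0
step 2: P1: load  L1  ⟶  IEII  (L1)  txn=BusRd  M[L1]=40
step 3: P0: load  L3  ⟶  EIII  (L3)  txn=BusRd  M[L3]=90
step 4: P0: load  L1  ⟶  SSII  (L1)  txn=BusRd  M[L1]=40
step 5: P3: store L3 := 5  ⟶  IIIM  (L3)  txn=BusRdX  M[L3]=90
step 6: P3: load  L2  ⟶  SIIS  (L2)  txn=BusRd  M[L2]=0
step 7: P2: load  L2  ⟶  SISS  (L2)  txn=BusRd  M[L2]=0
step 8: P3: store L2 := 66  ⟶  IIIM  (L2)  txn=BusUpgr  M[L2]=0
step 9: P3: load  L3  ⟶  IIIM  (L3)  txn=∅  M[L3]=90
step 10: P0: store L0 := 26  ⟶  MIII  (L0)  txn=BusRdX  M[L0]=90
step 11: P3: load  L2  ⟶  IIIM  (L2)  txn=∅  M[L2]=0
step 12: P3: load  L3  ⟶  IIIM  (L3)  txn=∅  M[L3]=90
step 13: P1: load  L3  ⟶  ISIS  (L3)  txn=BusRd+Flush  M[L3]=5
step 14: P1: load  L3  ⟶  ISIS  (L3)  txn=∅  M[L3]=5
step 15: P3: load  L1  ⟶  SSIS  (L1)  txn=BusRd  M[L1]=40

state = I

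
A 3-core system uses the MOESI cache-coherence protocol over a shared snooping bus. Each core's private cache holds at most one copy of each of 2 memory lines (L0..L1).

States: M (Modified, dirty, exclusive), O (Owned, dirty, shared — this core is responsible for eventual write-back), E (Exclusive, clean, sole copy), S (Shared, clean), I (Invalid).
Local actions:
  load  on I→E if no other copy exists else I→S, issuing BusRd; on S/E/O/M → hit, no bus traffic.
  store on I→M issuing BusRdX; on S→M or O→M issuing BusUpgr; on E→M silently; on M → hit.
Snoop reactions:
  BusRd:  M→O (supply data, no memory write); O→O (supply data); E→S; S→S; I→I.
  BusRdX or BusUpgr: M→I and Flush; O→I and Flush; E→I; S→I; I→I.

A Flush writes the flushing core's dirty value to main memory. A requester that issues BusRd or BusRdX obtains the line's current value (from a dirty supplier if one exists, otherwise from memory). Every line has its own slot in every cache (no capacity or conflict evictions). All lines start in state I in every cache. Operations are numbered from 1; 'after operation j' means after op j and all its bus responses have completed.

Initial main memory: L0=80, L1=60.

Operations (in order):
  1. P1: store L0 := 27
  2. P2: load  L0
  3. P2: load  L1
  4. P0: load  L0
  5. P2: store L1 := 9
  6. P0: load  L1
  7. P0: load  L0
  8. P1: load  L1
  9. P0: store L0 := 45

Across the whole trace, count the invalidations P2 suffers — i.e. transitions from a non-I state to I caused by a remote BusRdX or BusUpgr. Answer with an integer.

  op1 P1: store L0 := 27 → I/M/I on L0; bus BusRdX; mem=80
  op2 P2: load  L0 → I/O/S on L0; bus BusRd; mem=80
  op3 P2: load  L1 → I/I/E on L1; bus BusRd; mem=60
  op4 P0: load  L0 → S/O/S on L0; bus BusRd; mem=80
  op5 P2: store L1 := 9 → I/I/M on L1; bus (none); mem=60
  op6 P0: load  L1 → S/I/O on L1; bus BusRd; mem=60
  op7 P0: load  L0 → S/O/S on L0; bus (none); mem=80
  op8 P1: load  L1 → S/S/O on L1; bus BusRd; mem=60
  op9 P0: store L0 := 45 → M/I/I on L0; bus BusUpgr Flush; mem=27

invalidations = 1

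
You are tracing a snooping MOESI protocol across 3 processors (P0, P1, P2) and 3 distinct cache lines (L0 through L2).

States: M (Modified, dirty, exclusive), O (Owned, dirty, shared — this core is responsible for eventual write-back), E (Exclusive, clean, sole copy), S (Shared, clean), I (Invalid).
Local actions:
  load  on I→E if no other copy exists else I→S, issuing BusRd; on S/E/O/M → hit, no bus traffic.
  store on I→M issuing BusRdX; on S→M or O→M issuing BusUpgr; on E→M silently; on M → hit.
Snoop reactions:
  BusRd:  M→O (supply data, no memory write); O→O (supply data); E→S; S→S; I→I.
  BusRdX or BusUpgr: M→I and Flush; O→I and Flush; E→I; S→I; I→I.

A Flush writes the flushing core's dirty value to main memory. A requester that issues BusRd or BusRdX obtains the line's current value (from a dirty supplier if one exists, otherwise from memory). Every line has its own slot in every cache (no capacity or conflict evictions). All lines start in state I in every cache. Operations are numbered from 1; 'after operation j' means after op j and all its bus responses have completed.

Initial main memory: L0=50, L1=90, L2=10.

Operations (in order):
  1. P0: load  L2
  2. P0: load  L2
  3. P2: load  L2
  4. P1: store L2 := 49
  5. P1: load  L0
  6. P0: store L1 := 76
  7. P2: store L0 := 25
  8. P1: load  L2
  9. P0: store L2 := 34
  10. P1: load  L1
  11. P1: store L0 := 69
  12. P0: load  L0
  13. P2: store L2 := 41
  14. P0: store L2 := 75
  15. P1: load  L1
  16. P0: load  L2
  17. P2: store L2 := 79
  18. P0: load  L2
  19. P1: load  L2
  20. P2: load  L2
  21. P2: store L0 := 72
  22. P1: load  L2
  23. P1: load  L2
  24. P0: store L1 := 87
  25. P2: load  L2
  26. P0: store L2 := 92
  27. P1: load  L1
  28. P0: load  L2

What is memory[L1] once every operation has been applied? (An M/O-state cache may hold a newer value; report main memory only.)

  op1 P0: load  L2 → E/I/I on L2; bus BusRd; mem=10
  op2 P0: load  L2 → E/I/I on L2; bus (none); mem=10
  op3 P2: load  L2 → S/I/S on L2; bus BusRd; mem=10
  op4 P1: store L2 := 49 → I/M/I on L2; bus BusRdX; mem=10
  op5 P1: load  L0 → I/E/I on L0; bus BusRd; mem=50
  op6 P0: store L1 := 76 → M/I/I on L1; bus BusRdX; mem=90
  op7 P2: store L0 := 25 → I/I/M on L0; bus BusRdX; mem=50
  op8 P1: load  L2 → I/M/I on L2; bus (none); mem=10
  op9 P0: store L2 := 34 → M/I/I on L2; bus BusRdX Flush; mem=49
  op10 P1: load  L1 → O/S/I on L1; bus BusRd; mem=90
  op11 P1: store L0 := 69 → I/M/I on L0; bus BusRdX Flush; mem=25
  op12 P0: load  L0 → S/O/I on L0; bus BusRd; mem=25
  op13 P2: store L2 := 41 → I/I/M on L2; bus BusRdX Flush; mem=34
  op14 P0: store L2 := 75 → M/I/I on L2; bus BusRdX Flush; mem=41
  op15 P1: load  L1 → O/S/I on L1; bus (none); mem=90
  op16 P0: load  L2 → M/I/I on L2; bus (none); mem=41
  op17 P2: store L2 := 79 → I/I/M on L2; bus BusRdX Flush; mem=75
  op18 P0: load  L2 → S/I/O on L2; bus BusRd; mem=75
  op19 P1: load  L2 → S/S/O on L2; bus BusRd; mem=75
  op20 P2: load  L2 → S/S/O on L2; bus (none); mem=75
  op21 P2: store L0 := 72 → I/I/M on L0; bus BusRdX Flush; mem=69
  op22 P1: load  L2 → S/S/O on L2; bus (none); mem=75
  op23 P1: load  L2 → S/S/O on L2; bus (none); mem=75
  op24 P0: store L1 := 87 → M/I/I on L1; bus BusUpgr; mem=90
  op25 P2: load  L2 → S/S/O on L2; bus (none); mem=75
  op26 P0: store L2 := 92 → M/I/I on L2; bus BusUpgr Flush; mem=79
  op27 P1: load  L1 → O/S/I on L1; bus BusRd; mem=90
  op28 P0: load  L2 → M/I/I on L2; bus (none); mem=79

memory[L1] = 90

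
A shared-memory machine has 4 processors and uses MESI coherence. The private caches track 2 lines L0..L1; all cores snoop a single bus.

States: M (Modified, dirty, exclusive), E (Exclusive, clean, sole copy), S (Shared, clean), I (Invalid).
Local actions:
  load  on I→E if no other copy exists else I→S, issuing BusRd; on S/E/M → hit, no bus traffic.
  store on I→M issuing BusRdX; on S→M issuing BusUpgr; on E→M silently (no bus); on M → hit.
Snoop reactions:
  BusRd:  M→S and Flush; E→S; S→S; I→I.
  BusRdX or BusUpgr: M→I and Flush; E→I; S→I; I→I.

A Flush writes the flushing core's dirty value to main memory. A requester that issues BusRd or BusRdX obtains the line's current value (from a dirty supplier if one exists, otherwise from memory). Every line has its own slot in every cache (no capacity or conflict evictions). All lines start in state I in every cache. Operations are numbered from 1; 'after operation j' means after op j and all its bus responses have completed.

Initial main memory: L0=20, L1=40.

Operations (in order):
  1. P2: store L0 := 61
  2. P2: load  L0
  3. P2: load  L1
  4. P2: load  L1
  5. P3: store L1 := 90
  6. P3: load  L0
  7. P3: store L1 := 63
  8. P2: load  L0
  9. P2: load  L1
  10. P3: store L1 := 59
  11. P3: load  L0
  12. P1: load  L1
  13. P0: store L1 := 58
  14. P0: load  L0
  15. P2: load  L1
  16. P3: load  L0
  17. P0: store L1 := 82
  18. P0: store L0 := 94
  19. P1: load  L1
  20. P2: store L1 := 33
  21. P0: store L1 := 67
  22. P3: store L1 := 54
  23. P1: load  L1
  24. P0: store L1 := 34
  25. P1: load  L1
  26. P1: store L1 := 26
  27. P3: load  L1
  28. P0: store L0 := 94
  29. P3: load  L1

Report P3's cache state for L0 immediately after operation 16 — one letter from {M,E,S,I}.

state = S

step 1: P2: store L0 := 61  ⟶  IIMI  (L0)  txn=BusRdX  M[L0]=20
step 2: P2: load  L0  ⟶  IIMI  (L0)  txn=∅  M[L0]=20
step 3: P2: load  L1  ⟶  IIEI  (L1)  txn=BusRd  M[L1]=40
step 4: P2: load  L1  ⟶  IIEI  (L1)  txn=∅  M[L1]=40
step 5: P3: store L1 := 90  ⟶  IIIM  (L1)  txn=BusRdX  M[L1]=40
step 6: P3: load  L0  ⟶  IISS  (L0)  txn=BusRd+Flush  M[L0]=61
step 7: P3: store L1 := 63  ⟶  IIIM  (L1)  txn=∅  M[L1]=40
step 8: P2: load  L0  ⟶  IISS  (L0)  txn=∅  M[L0]=61
step 9: P2: load  L1  ⟶  IISS  (L1)  txn=BusRd+Flush  M[L1]=63
step 10: P3: store L1 := 59  ⟶  IIIM  (L1)  txn=BusUpgr  M[L1]=63
step 11: P3: load  L0  ⟶  IISS  (L0)  txn=∅  M[L0]=61
step 12: P1: load  L1  ⟶  ISIS  (L1)  txn=BusRd+Flush  M[L1]=59
step 13: P0: store L1 := 58  ⟶  MIII  (L1)  txn=BusRdX  M[L1]=59
step 14: P0: load  L0  ⟶  SISS  (L0)  txn=BusRd  M[L0]=61
step 15: P2: load  L1  ⟶  SISI  (L1)  txn=BusRd+Flush  M[L1]=58
step 16: P3: load  L0  ⟶  SISS  (L0)  txn=∅  M[L0]=61
step 17: P0: store L1 := 82  ⟶  MIII  (L1)  txn=BusUpgr  M[L1]=58
step 18: P0: store L0 := 94  ⟶  MIII  (L0)  txn=BusUpgr  M[L0]=61
step 19: P1: load  L1  ⟶  SSII  (L1)  txn=BusRd+Flush  M[L1]=82
step 20: P2: store L1 := 33  ⟶  IIMI  (L1)  txn=BusRdX  M[L1]=82
step 21: P0: store L1 := 67  ⟶  MIII  (L1)  txn=BusRdX+Flush  M[L1]=33
step 22: P3: store L1 := 54  ⟶  IIIM  (L1)  txn=BusRdX+Flush  M[L1]=67
step 23: P1: load  L1  ⟶  ISIS  (L1)  txn=BusRd+Flush  M[L1]=54
step 24: P0: store L1 := 34  ⟶  MIII  (L1)  txn=BusRdX  M[L1]=54
step 25: P1: load  L1  ⟶  SSII  (L1)  txn=BusRd+Flush  M[L1]=34
step 26: P1: store L1 := 26  ⟶  IMII  (L1)  txn=BusUpgr  M[L1]=34
step 27: P3: load  L1  ⟶  ISIS  (L1)  txn=BusRd+Flush  M[L1]=26
step 28: P0: store L0 := 94  ⟶  MIII  (L0)  txn=∅  M[L0]=61
step 29: P3: load  L1  ⟶  ISIS  (L1)  txn=∅  M[L1]=26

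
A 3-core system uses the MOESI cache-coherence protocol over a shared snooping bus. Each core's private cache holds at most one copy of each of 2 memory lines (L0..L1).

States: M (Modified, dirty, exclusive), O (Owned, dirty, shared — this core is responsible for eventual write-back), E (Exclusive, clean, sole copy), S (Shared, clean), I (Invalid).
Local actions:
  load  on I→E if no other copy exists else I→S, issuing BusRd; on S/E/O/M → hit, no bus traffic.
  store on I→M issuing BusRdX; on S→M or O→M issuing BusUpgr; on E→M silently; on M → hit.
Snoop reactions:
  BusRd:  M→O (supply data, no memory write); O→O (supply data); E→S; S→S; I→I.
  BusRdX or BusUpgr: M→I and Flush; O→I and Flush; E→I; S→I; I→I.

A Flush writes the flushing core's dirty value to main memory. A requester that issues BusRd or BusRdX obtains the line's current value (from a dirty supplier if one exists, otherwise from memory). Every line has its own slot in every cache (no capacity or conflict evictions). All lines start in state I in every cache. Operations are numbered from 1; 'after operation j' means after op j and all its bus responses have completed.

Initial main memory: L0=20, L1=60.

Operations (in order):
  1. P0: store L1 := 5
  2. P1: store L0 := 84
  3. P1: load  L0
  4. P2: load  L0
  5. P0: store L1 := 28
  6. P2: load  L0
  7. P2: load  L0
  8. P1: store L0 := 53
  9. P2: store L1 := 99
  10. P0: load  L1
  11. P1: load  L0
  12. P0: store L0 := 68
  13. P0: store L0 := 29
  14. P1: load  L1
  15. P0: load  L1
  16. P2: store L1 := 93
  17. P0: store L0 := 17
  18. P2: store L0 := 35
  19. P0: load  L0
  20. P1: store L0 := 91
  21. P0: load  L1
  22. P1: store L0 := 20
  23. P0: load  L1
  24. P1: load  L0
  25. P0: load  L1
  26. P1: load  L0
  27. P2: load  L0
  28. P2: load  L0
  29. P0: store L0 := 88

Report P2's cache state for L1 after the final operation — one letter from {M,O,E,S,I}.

state = O

1. P0: store L1 := 5  bus=[BusRdX]  L1: P0=M P1=I P2=I  mem[L1]=60
2. P1: store L0 := 84  bus=[BusRdX]  L0: P0=I P1=M P2=I  mem[L0]=20
3. P1: load  L0  bus=[-]  L0: P0=I P1=M P2=I  mem[L0]=20
4. P2: load  L0  bus=[BusRd]  L0: P0=I P1=O P2=S  mem[L0]=20
5. P0: store L1 := 28  bus=[-]  L1: P0=M P1=I P2=I  mem[L1]=60
6. P2: load  L0  bus=[-]  L0: P0=I P1=O P2=S  mem[L0]=20
7. P2: load  L0  bus=[-]  L0: P0=I P1=O P2=S  mem[L0]=20
8. P1: store L0 := 53  bus=[BusUpgr]  L0: P0=I P1=M P2=I  mem[L0]=20
9. P2: store L1 := 99  bus=[BusRdX,Flush]  L1: P0=I P1=I P2=M  mem[L1]=28
10. P0: load  L1  bus=[BusRd]  L1: P0=S P1=I P2=O  mem[L1]=28
11. P1: load  L0  bus=[-]  L0: P0=I P1=M P2=I  mem[L0]=20
12. P0: store L0 := 68  bus=[BusRdX,Flush]  L0: P0=M P1=I P2=I  mem[L0]=53
13. P0: store L0 := 29  bus=[-]  L0: P0=M P1=I P2=I  mem[L0]=53
14. P1: load  L1  bus=[BusRd]  L1: P0=S P1=S P2=O  mem[L1]=28
15. P0: load  L1  bus=[-]  L1: P0=S P1=S P2=O  mem[L1]=28
16. P2: store L1 := 93  bus=[BusUpgr]  L1: P0=I P1=I P2=M  mem[L1]=28
17. P0: store L0 := 17  bus=[-]  L0: P0=M P1=I P2=I  mem[L0]=53
18. P2: store L0 := 35  bus=[BusRdX,Flush]  L0: P0=I P1=I P2=M  mem[L0]=17
19. P0: load  L0  bus=[BusRd]  L0: P0=S P1=I P2=O  mem[L0]=17
20. P1: store L0 := 91  bus=[BusRdX,Flush]  L0: P0=I P1=M P2=I  mem[L0]=35
21. P0: load  L1  bus=[BusRd]  L1: P0=S P1=I P2=O  mem[L1]=28
22. P1: store L0 := 20  bus=[-]  L0: P0=I P1=M P2=I  mem[L0]=35
23. P0: load  L1  bus=[-]  L1: P0=S P1=I P2=O  mem[L1]=28
24. P1: load  L0  bus=[-]  L0: P0=I P1=M P2=I  mem[L0]=35
25. P0: load  L1  bus=[-]  L1: P0=S P1=I P2=O  mem[L1]=28
26. P1: load  L0  bus=[-]  L0: P0=I P1=M P2=I  mem[L0]=35
27. P2: load  L0  bus=[BusRd]  L0: P0=I P1=O P2=S  mem[L0]=35
28. P2: load  L0  bus=[-]  L0: P0=I P1=O P2=S  mem[L0]=35
29. P0: store L0 := 88  bus=[BusRdX,Flush]  L0: P0=M P1=I P2=I  mem[L0]=20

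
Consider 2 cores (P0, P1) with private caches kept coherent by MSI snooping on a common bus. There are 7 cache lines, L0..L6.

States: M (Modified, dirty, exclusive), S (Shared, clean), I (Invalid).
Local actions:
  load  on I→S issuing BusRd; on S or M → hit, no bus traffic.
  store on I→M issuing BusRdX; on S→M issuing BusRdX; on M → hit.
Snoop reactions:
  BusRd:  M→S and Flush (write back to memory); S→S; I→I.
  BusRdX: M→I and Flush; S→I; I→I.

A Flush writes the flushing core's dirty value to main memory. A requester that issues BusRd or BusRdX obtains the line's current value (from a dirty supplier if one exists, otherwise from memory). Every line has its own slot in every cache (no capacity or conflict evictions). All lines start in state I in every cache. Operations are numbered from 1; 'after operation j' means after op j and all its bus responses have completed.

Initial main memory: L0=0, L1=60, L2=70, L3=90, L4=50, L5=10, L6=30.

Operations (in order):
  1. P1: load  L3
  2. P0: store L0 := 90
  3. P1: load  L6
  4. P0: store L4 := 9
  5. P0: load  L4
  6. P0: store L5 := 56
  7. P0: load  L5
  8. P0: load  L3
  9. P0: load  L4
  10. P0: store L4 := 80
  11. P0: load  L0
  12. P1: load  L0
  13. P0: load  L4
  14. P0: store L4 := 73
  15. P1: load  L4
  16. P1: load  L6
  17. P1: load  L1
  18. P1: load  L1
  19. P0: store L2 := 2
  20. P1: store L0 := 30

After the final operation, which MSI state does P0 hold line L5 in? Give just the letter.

state = M

1. P1: load  L3  bus=[BusRd]  L3: P0=I P1=S  mem[L3]=90
2. P0: store L0 := 90  bus=[BusRdX]  L0: P0=M P1=I  mem[L0]=0
3. P1: load  L6  bus=[BusRd]  L6: P0=I P1=S  mem[L6]=30
4. P0: store L4 := 9  bus=[BusRdX]  L4: P0=M P1=I  mem[L4]=50
5. P0: load  L4  bus=[-]  L4: P0=M P1=I  mem[L4]=50
6. P0: store L5 := 56  bus=[BusRdX]  L5: P0=M P1=I  mem[L5]=10
7. P0: load  L5  bus=[-]  L5: P0=M P1=I  mem[L5]=10
8. P0: load  L3  bus=[BusRd]  L3: P0=S P1=S  mem[L3]=90
9. P0: load  L4  bus=[-]  L4: P0=M P1=I  mem[L4]=50
10. P0: store L4 := 80  bus=[-]  L4: P0=M P1=I  mem[L4]=50
11. P0: load  L0  bus=[-]  L0: P0=M P1=I  mem[L0]=0
12. P1: load  L0  bus=[BusRd,Flush]  L0: P0=S P1=S  mem[L0]=90
13. P0: load  L4  bus=[-]  L4: P0=M P1=I  mem[L4]=50
14. P0: store L4 := 73  bus=[-]  L4: P0=M P1=I  mem[L4]=50
15. P1: load  L4  bus=[BusRd,Flush]  L4: P0=S P1=S  mem[L4]=73
16. P1: load  L6  bus=[-]  L6: P0=I P1=S  mem[L6]=30
17. P1: load  L1  bus=[BusRd]  L1: P0=I P1=S  mem[L1]=60
18. P1: load  L1  bus=[-]  L1: P0=I P1=S  mem[L1]=60
19. P0: store L2 := 2  bus=[BusRdX]  L2: P0=M P1=I  mem[L2]=70
20. P1: store L0 := 30  bus=[BusRdX]  L0: P0=I P1=M  mem[L0]=90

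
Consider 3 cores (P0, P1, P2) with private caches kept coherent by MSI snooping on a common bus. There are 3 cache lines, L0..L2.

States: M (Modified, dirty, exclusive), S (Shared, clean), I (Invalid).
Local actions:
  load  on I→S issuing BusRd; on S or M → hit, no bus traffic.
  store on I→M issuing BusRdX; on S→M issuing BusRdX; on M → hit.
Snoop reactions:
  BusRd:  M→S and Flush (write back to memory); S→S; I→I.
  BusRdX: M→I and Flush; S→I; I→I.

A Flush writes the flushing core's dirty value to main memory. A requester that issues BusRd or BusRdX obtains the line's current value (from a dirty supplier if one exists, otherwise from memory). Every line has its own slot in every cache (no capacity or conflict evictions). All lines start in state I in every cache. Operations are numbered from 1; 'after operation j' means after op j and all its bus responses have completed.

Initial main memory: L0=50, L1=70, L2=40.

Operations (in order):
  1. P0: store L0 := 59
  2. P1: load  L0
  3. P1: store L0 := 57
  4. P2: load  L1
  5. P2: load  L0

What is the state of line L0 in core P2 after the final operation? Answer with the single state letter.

state = S

[1] P0: store L0 := 59 | P0:M(59), P1:I, P2:I | bus: BusRdX
[2] P1: load  L0 | P0:S(59), P1:S(59), P2:I | bus: BusRd,Flush
[3] P1: store L0 := 57 | P0:I, P1:M(57), P2:I | bus: BusRdX
[4] P2: load  L1 | P0:I, P1:I, P2:S(70) | bus: BusRd
[5] P2: load  L0 | P0:I, P1:S(57), P2:S(57) | bus: BusRd,Flush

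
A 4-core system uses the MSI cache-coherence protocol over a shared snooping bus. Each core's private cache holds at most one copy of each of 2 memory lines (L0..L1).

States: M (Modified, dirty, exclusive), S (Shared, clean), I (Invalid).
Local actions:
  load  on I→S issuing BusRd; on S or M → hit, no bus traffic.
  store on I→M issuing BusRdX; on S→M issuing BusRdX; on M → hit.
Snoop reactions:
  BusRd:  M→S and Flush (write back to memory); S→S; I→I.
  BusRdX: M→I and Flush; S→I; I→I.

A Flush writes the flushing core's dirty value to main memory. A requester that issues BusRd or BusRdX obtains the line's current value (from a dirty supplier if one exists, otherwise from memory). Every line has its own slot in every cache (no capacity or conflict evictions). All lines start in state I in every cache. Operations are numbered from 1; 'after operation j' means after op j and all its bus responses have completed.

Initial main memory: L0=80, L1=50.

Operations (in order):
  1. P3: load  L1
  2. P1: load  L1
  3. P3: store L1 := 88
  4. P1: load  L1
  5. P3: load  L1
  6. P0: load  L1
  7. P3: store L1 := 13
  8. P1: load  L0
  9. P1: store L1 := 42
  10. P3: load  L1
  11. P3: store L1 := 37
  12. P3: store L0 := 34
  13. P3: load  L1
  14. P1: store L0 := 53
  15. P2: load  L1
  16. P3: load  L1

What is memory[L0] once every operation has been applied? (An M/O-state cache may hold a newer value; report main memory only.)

1. P3: load  L1  bus=[BusRd]  L1: P0=I P1=I P2=I P3=S  mem[L1]=50
2. P1: load  L1  bus=[BusRd]  L1: P0=I P1=S P2=I P3=S  mem[L1]=50
3. P3: store L1 := 88  bus=[BusRdX]  L1: P0=I P1=I P2=I P3=M  mem[L1]=50
4. P1: load  L1  bus=[BusRd,Flush]  L1: P0=I P1=S P2=I P3=S  mem[L1]=88
5. P3: load  L1  bus=[-]  L1: P0=I P1=S P2=I P3=S  mem[L1]=88
6. P0: load  L1  bus=[BusRd]  L1: P0=S P1=S P2=I P3=S  mem[L1]=88
7. P3: store L1 := 13  bus=[BusRdX]  L1: P0=I P1=I P2=I P3=M  mem[L1]=88
8. P1: load  L0  bus=[BusRd]  L0: P0=I P1=S P2=I P3=I  mem[L0]=80
9. P1: store L1 := 42  bus=[BusRdX,Flush]  L1: P0=I P1=M P2=I P3=I  mem[L1]=13
10. P3: load  L1  bus=[BusRd,Flush]  L1: P0=I P1=S P2=I P3=S  mem[L1]=42
11. P3: store L1 := 37  bus=[BusRdX]  L1: P0=I P1=I P2=I P3=M  mem[L1]=42
12. P3: store L0 := 34  bus=[BusRdX]  L0: P0=I P1=I P2=I P3=M  mem[L0]=80
13. P3: load  L1  bus=[-]  L1: P0=I P1=I P2=I P3=M  mem[L1]=42
14. P1: store L0 := 53  bus=[BusRdX,Flush]  L0: P0=I P1=M P2=I P3=I  mem[L0]=34
15. P2: load  L1  bus=[BusRd,Flush]  L1: P0=I P1=I P2=S P3=S  mem[L1]=37
16. P3: load  L1  bus=[-]  L1: P0=I P1=I P2=S P3=S  mem[L1]=37

memory[L0] = 34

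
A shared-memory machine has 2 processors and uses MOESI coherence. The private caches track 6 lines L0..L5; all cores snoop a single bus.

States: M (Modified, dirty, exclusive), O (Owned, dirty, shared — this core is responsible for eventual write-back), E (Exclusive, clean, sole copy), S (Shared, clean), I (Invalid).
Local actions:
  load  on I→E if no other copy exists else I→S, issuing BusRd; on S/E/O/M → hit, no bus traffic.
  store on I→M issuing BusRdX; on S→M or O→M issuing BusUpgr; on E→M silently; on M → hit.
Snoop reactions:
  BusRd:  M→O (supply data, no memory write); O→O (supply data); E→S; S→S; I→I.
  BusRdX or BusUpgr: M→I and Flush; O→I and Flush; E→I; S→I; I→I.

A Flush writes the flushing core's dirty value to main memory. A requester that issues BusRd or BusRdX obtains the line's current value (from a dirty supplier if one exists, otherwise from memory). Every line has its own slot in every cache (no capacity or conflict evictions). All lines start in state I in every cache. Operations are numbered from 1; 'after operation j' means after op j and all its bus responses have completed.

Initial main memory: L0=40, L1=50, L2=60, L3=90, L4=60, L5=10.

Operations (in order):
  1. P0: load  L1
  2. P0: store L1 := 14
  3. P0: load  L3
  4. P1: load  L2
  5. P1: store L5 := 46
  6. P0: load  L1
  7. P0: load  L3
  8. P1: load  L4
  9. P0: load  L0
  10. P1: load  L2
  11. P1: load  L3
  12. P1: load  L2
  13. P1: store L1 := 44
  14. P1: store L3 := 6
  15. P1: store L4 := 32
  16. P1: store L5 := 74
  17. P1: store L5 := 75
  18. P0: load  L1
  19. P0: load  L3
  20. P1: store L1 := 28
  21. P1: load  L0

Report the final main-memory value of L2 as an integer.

memory[L2] = 60

[1] P0: load  L1 | P0:E(50), P1:I | bus: BusRd
[2] P0: store L1 := 14 | P0:M(14), P1:I | bus: none
[3] P0: load  L3 | P0:E(90), P1:I | bus: BusRd
[4] P1: load  L2 | P0:I, P1:E(60) | bus: BusRd
[5] P1: store L5 := 46 | P0:I, P1:M(46) | bus: BusRdX
[6] P0: load  L1 | P0:M(14), P1:I | bus: none
[7] P0: load  L3 | P0:E(90), P1:I | bus: none
[8] P1: load  L4 | P0:I, P1:E(60) | bus: BusRd
[9] P0: load  L0 | P0:E(40), P1:I | bus: BusRd
[10] P1: load  L2 | P0:I, P1:E(60) | bus: none
[11] P1: load  L3 | P0:S(90), P1:S(90) | bus: BusRd
[12] P1: load  L2 | P0:I, P1:E(60) | bus: none
[13] P1: store L1 := 44 | P0:I, P1:M(44) | bus: BusRdX,Flush
[14] P1: store L3 := 6 | P0:I, P1:M(6) | bus: BusUpgr
[15] P1: store L4 := 32 | P0:I, P1:M(32) | bus: none
[16] P1: store L5 := 74 | P0:I, P1:M(74) | bus: none
[17] P1: store L5 := 75 | P0:I, P1:M(75) | bus: none
[18] P0: load  L1 | P0:S(44), P1:O(44) | bus: BusRd
[19] P0: load  L3 | P0:S(6), P1:O(6) | bus: BusRd
[20] P1: store L1 := 28 | P0:I, P1:M(28) | bus: BusUpgr
[21] P1: load  L0 | P0:S(40), P1:S(40) | bus: BusRd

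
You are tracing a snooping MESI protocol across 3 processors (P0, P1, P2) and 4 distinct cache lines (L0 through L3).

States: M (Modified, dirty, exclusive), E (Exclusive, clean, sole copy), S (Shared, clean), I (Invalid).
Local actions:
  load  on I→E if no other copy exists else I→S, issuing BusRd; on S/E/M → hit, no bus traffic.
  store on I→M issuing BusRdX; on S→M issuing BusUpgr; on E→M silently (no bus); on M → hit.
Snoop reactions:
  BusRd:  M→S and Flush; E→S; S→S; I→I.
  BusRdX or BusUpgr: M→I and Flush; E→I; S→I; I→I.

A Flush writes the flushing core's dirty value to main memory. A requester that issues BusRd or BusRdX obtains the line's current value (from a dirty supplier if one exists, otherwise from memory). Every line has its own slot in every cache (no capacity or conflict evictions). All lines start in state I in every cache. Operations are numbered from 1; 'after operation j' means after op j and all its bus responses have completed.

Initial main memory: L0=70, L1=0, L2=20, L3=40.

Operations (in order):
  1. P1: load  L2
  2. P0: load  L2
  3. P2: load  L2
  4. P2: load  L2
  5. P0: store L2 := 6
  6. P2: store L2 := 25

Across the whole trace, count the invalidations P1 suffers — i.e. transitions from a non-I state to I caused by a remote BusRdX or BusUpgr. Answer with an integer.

[1] P1: load  L2 | P0:I, P1:E(20), P2:I | bus: BusRd
[2] P0: load  L2 | P0:S(20), P1:S(20), P2:I | bus: BusRd
[3] P2: load  L2 | P0:S(20), P1:S(20), P2:S(20) | bus: BusRd
[4] P2: load  L2 | P0:S(20), P1:S(20), P2:S(20) | bus: none
[5] P0: store L2 := 6 | P0:M(6), P1:I, P2:I | bus: BusUpgr
[6] P2: store L2 := 25 | P0:I, P1:I, P2:M(25) | bus: BusRdX,Flush

invalidations = 1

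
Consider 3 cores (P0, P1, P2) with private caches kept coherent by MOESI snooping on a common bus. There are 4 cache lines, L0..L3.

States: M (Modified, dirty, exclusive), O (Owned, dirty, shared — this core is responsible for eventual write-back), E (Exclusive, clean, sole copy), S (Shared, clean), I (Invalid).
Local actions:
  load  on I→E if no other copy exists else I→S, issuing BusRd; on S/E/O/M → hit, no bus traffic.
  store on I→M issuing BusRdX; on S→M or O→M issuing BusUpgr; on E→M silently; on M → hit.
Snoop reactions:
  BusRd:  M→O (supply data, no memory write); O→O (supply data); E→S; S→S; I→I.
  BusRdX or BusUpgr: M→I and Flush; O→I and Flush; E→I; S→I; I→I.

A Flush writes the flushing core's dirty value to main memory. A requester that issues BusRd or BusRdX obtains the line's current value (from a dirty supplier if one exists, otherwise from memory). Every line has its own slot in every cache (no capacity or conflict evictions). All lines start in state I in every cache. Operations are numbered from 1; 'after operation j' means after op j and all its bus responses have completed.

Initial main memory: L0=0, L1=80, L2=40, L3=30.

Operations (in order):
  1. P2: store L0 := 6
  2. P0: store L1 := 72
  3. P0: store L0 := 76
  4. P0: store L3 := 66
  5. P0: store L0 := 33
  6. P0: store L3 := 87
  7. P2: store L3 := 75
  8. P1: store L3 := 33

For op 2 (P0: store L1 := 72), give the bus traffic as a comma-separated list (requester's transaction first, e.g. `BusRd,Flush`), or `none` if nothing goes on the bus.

bus = BusRdX

step 1: P2: store L0 := 6  ⟶  IIM  (L0)  txn=BusRdX  M[L0]=0
step 2: P0: store L1 := 72  ⟶  MII  (L1)  txn=BusRdX  M[L1]=80
step 3: P0: store L0 := 76  ⟶  MII  (L0)  txn=BusRdX+Flush  M[L0]=6
step 4: P0: store L3 := 66  ⟶  MII  (L3)  txn=BusRdX  M[L3]=30
step 5: P0: store L0 := 33  ⟶  MII  (L0)  txn=∅  M[L0]=6
step 6: P0: store L3 := 87  ⟶  MII  (L3)  txn=∅  M[L3]=30
step 7: P2: store L3 := 75  ⟶  IIM  (L3)  txn=BusRdX+Flush  M[L3]=87
step 8: P1: store L3 := 33  ⟶  IMI  (L3)  txn=BusRdX+Flush  M[L3]=75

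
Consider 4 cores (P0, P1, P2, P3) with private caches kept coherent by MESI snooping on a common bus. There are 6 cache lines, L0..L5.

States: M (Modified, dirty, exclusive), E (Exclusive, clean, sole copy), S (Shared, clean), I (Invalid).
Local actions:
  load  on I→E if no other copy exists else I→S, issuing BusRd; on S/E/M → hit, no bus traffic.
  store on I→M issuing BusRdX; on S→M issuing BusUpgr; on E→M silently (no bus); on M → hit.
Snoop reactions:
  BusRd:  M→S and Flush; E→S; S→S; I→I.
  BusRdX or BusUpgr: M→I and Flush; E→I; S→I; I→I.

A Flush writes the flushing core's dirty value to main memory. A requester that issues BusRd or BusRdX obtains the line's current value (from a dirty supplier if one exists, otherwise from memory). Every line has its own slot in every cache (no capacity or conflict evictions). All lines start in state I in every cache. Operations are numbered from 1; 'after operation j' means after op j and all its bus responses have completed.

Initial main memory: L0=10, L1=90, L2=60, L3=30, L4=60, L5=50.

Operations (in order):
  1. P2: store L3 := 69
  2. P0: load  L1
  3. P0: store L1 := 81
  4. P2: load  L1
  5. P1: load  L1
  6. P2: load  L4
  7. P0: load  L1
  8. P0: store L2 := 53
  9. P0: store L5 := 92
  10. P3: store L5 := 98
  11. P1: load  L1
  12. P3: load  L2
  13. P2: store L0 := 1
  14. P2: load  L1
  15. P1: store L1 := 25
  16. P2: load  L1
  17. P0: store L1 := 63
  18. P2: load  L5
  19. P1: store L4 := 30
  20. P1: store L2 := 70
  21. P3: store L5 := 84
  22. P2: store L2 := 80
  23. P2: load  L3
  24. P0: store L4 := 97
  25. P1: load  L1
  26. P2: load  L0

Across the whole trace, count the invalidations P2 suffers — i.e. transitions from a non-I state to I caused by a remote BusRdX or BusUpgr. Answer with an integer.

[1] P2: store L3 := 69 | P0:I, P1:I, P2:M(69), P3:I | bus: BusRdX
[2] P0: load  L1 | P0:E(90), P1:I, P2:I, P3:I | bus: BusRd
[3] P0: store L1 := 81 | P0:M(81), P1:I, P2:I, P3:I | bus: none
[4] P2: load  L1 | P0:S(81), P1:I, P2:S(81), P3:I | bus: BusRd,Flush
[5] P1: load  L1 | P0:S(81), P1:S(81), P2:S(81), P3:I | bus: BusRd
[6] P2: load  L4 | P0:I, P1:I, P2:E(60), P3:I | bus: BusRd
[7] P0: load  L1 | P0:S(81), P1:S(81), P2:S(81), P3:I | bus: none
[8] P0: store L2 := 53 | P0:M(53), P1:I, P2:I, P3:I | bus: BusRdX
[9] P0: store L5 := 92 | P0:M(92), P1:I, P2:I, P3:I | bus: BusRdX
[10] P3: store L5 := 98 | P0:I, P1:I, P2:I, P3:M(98) | bus: BusRdX,Flush
[11] P1: load  L1 | P0:S(81), P1:S(81), P2:S(81), P3:I | bus: none
[12] P3: load  L2 | P0:S(53), P1:I, P2:I, P3:S(53) | bus: BusRd,Flush
[13] P2: store L0 := 1 | P0:I, P1:I, P2:M(1), P3:I | bus: BusRdX
[14] P2: load  L1 | P0:S(81), P1:S(81), P2:S(81), P3:I | bus: none
[15] P1: store L1 := 25 | P0:I, P1:M(25), P2:I, P3:I | bus: BusUpgr
[16] P2: load  L1 | P0:I, P1:S(25), P2:S(25), P3:I | bus: BusRd,Flush
[17] P0: store L1 := 63 | P0:M(63), P1:I, P2:I, P3:I | bus: BusRdX
[18] P2: load  L5 | P0:I, P1:I, P2:S(98), P3:S(98) | bus: BusRd,Flush
[19] P1: store L4 := 30 | P0:I, P1:M(30), P2:I, P3:I | bus: BusRdX
[20] P1: store L2 := 70 | P0:I, P1:M(70), P2:I, P3:I | bus: BusRdX
[21] P3: store L5 := 84 | P0:I, P1:I, P2:I, P3:M(84) | bus: BusUpgr
[22] P2: store L2 := 80 | P0:I, P1:I, P2:M(80), P3:I | bus: BusRdX,Flush
[23] P2: load  L3 | P0:I, P1:I, P2:M(69), P3:I | bus: none
[24] P0: store L4 := 97 | P0:M(97), P1:I, P2:I, P3:I | bus: BusRdX,Flush
[25] P1: load  L1 | P0:S(63), P1:S(63), P2:I, P3:I | bus: BusRd,Flush
[26] P2: load  L0 | P0:I, P1:I, P2:M(1), P3:I | bus: none

invalidations = 4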